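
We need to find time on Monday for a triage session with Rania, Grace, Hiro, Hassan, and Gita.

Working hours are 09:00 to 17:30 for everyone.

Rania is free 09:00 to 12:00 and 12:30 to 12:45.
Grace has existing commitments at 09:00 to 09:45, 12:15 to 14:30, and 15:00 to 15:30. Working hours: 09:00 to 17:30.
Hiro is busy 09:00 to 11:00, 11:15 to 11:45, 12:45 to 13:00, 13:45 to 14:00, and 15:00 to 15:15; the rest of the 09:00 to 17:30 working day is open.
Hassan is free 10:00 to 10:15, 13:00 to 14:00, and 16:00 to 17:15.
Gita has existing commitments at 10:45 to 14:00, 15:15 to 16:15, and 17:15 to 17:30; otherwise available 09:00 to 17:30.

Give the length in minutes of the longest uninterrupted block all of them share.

Grace free within 09:00–17:30: 09:45–12:15, 14:30–15:00, 15:30–17:30.
Hiro free within 09:00–17:30: 11:00–11:15, 11:45–12:45, 13:00–13:45, 14:00–15:00, 15:15–17:30.
Gita free within 09:00–17:30: 09:00–10:45, 14:00–15:15, 16:15–17:15.
Rania ∩ Grace: 09:45–12:00.
Rania ∩ Grace ∩ Hiro: 11:00–11:15, 11:45–12:00.
Rania ∩ Grace ∩ Hiro ∩ Hassan: (none).
Rania ∩ Grace ∩ Hiro ∩ Hassan ∩ Gita: (none).
No common window.

0 minutes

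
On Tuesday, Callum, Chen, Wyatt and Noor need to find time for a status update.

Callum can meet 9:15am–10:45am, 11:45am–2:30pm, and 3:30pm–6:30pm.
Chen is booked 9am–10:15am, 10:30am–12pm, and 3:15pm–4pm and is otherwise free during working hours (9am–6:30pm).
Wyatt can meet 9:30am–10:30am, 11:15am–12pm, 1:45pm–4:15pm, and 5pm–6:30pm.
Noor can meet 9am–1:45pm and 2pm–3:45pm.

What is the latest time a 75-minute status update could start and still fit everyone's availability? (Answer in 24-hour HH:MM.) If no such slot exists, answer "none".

none

Chen free within 09:00–18:30: 10:15–10:30, 12:00–15:15, 16:00–18:30.
Callum ∩ Chen: 10:15–10:30, 12:00–14:30, 16:00–18:30.
Callum ∩ Chen ∩ Wyatt: 10:15–10:30, 13:45–14:30, 16:00–16:15, 17:00–18:30.
Callum ∩ Chen ∩ Wyatt ∩ Noor: 10:15–10:30, 14:00–14:30.
Windows ≥ 75 min: (none).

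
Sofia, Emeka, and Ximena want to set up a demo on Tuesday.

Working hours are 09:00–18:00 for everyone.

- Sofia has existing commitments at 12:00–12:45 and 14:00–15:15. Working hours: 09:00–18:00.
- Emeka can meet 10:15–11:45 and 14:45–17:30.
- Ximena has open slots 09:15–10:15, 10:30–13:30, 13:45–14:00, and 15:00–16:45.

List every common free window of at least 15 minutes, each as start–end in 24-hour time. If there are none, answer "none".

Sofia free within 09:00–18:00: 09:00–12:00, 12:45–14:00, 15:15–18:00.
Sofia ∩ Emeka: 10:15–11:45, 15:15–17:30.
Sofia ∩ Emeka ∩ Ximena: 10:30–11:45, 15:15–16:45.
Windows ≥ 15 min: 10:30–11:45, 15:15–16:45.

10:30–11:45, 15:15–16:45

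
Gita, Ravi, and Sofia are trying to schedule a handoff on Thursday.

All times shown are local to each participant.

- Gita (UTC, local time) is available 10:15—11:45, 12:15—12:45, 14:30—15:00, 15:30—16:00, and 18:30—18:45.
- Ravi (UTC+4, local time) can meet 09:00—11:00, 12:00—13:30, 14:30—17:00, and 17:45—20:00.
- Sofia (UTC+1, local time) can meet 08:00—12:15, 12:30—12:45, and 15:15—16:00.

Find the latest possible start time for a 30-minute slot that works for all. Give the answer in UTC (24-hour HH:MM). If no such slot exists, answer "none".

14:30

Gita → UTC: 10:15–11:45, 12:15–12:45, 14:30–15:00, 15:30–16:00, 18:30–18:45.
Ravi → UTC: 05:00–07:00, 08:00–09:30, 10:30–13:00, 13:45–16:00.
Sofia → UTC: 07:00–11:15, 11:30–11:45, 14:15–15:00.
Gita ∩ Ravi: 10:30–11:45, 12:15–12:45, 14:30–15:00, 15:30–16:00.
Gita ∩ Ravi ∩ Sofia: 10:30–11:15, 11:30–11:45, 14:30–15:00.
Windows ≥ 30 min: 10:30–11:15, 14:30–15:00.
Latest start in the last window 14:30–15:00 is 15:00 − 30 min = 14:30.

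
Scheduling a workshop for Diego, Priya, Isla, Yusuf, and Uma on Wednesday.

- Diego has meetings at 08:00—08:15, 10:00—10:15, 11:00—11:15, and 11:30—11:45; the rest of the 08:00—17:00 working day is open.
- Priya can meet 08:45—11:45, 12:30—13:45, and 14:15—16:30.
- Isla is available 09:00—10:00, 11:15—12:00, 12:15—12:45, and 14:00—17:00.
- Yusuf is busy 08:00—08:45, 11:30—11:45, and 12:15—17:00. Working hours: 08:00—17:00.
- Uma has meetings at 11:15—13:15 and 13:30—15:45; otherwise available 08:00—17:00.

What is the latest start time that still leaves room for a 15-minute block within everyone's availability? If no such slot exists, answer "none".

Diego free within 08:00–17:00: 08:15–10:00, 10:15–11:00, 11:15–11:30, 11:45–17:00.
Yusuf free within 08:00–17:00: 08:45–11:30, 11:45–12:15.
Uma free within 08:00–17:00: 08:00–11:15, 13:15–13:30, 15:45–17:00.
Diego ∩ Priya: 08:45–10:00, 10:15–11:00, 11:15–11:30, 12:30–13:45, 14:15–16:30.
Diego ∩ Priya ∩ Isla: 09:00–10:00, 11:15–11:30, 12:30–12:45, 14:15–16:30.
Diego ∩ Priya ∩ Isla ∩ Yusuf: 09:00–10:00, 11:15–11:30.
Diego ∩ Priya ∩ Isla ∩ Yusuf ∩ Uma: 09:00–10:00.
Windows ≥ 15 min: 09:00–10:00.
Latest start in the last window 09:00–10:00 is 10:00 − 15 min = 09:45.

09:45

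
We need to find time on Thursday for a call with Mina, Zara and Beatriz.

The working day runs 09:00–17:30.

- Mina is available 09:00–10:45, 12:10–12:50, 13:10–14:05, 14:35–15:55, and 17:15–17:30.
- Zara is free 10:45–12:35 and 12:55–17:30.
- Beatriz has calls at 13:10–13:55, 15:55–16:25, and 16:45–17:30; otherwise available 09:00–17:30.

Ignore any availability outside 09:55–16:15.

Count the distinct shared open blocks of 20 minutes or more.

2

Beatriz free within 09:00–17:30: 09:00–13:10, 13:55–15:55, 16:25–16:45.
Mina ∩ Zara: 12:10–12:35, 13:10–14:05, 14:35–15:55, 17:15–17:30.
Mina ∩ Zara ∩ Beatriz: 12:10–12:35, 13:55–14:05, 14:35–15:55.
Restricted to 09:55–16:15: 12:10–12:35, 13:55–14:05, 14:35–15:55.
Windows ≥ 20 min: 12:10–12:35, 14:35–15:55.
That's 2 windows.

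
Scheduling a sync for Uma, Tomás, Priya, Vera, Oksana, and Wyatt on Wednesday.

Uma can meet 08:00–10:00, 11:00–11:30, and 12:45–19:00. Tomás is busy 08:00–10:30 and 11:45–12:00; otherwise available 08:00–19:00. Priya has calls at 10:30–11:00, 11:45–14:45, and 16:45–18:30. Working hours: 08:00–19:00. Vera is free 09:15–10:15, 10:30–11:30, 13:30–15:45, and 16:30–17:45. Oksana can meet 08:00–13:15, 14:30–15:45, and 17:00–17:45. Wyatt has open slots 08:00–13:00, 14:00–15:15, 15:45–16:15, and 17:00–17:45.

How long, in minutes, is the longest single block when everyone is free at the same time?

Tomás free within 08:00–19:00: 10:30–11:45, 12:00–19:00.
Priya free within 08:00–19:00: 08:00–10:30, 11:00–11:45, 14:45–16:45, 18:30–19:00.
Uma ∩ Tomás: 11:00–11:30, 12:45–19:00.
Uma ∩ Tomás ∩ Priya: 11:00–11:30, 14:45–16:45, 18:30–19:00.
Uma ∩ Tomás ∩ Priya ∩ Vera: 11:00–11:30, 14:45–15:45, 16:30–16:45.
Uma ∩ Tomás ∩ Priya ∩ Vera ∩ Oksana: 11:00–11:30, 14:45–15:45.
Uma ∩ Tomás ∩ Priya ∩ Vera ∩ Oksana ∩ Wyatt: 11:00–11:30, 14:45–15:15.
Common window lengths: 30, 30 min; longest is 30.

30 minutes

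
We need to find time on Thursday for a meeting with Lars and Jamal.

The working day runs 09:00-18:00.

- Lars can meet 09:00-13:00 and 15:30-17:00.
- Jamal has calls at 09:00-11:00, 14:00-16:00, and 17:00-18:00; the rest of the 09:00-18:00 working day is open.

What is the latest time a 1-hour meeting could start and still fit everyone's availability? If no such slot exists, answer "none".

Jamal free within 09:00–18:00: 11:00–14:00, 16:00–17:00.
Lars ∩ Jamal: 11:00–13:00, 16:00–17:00.
Windows ≥ 60 min: 11:00–13:00, 16:00–17:00.
Latest start in the last window 16:00–17:00 is 17:00 − 60 min = 16:00.

16:00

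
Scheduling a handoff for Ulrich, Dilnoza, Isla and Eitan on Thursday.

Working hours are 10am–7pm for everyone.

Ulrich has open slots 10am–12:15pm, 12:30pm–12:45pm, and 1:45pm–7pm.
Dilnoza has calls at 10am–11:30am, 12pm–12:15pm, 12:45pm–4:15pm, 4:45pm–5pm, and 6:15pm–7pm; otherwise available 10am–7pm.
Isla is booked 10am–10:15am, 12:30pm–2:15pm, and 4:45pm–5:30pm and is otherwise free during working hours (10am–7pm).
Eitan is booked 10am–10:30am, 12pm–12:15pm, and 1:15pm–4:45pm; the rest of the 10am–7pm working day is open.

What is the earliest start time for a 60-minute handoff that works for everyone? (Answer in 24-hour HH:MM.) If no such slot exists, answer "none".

Dilnoza free within 10:00–19:00: 11:30–12:00, 12:15–12:45, 16:15–16:45, 17:00–18:15.
Isla free within 10:00–19:00: 10:15–12:30, 14:15–16:45, 17:30–19:00.
Eitan free within 10:00–19:00: 10:30–12:00, 12:15–13:15, 16:45–19:00.
Ulrich ∩ Dilnoza: 11:30–12:00, 12:30–12:45, 16:15–16:45, 17:00–18:15.
Ulrich ∩ Dilnoza ∩ Isla: 11:30–12:00, 16:15–16:45, 17:30–18:15.
Ulrich ∩ Dilnoza ∩ Isla ∩ Eitan: 11:30–12:00, 17:30–18:15.
Windows ≥ 60 min: (none).

none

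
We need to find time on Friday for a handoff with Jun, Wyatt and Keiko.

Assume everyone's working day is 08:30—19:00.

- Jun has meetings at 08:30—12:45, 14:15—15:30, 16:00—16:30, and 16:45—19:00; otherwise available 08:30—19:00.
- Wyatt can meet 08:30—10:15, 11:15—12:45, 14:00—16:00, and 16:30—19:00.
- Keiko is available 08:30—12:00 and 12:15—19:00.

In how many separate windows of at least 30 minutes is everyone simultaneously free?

Jun free within 08:30–19:00: 12:45–14:15, 15:30–16:00, 16:30–16:45.
Jun ∩ Wyatt: 14:00–14:15, 15:30–16:00, 16:30–16:45.
Jun ∩ Wyatt ∩ Keiko: 14:00–14:15, 15:30–16:00, 16:30–16:45.
Windows ≥ 30 min: 15:30–16:00.
That's 1 window.

1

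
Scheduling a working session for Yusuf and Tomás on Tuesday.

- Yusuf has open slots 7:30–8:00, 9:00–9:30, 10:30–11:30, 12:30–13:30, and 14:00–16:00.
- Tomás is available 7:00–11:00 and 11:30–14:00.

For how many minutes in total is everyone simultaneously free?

150 minutes

Yusuf ∩ Tomás: 07:30–08:00, 09:00–09:30, 10:30–11:00, 12:30–13:30.
Total common minutes: 30 + 30 + 30 + 60 = 150.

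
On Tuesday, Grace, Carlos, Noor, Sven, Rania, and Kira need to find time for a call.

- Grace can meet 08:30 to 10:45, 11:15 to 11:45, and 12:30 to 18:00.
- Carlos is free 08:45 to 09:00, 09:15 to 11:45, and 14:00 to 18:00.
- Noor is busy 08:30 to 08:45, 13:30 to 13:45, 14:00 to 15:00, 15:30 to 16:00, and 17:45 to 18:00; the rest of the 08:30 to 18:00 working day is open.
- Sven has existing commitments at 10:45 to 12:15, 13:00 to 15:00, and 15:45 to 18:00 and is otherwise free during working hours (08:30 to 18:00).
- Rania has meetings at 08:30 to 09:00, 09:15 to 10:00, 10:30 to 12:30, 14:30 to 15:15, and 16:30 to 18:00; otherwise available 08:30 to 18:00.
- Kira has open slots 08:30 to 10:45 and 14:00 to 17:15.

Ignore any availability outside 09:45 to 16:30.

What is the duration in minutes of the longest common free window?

Noor free within 08:30–18:00: 08:45–13:30, 13:45–14:00, 15:00–15:30, 16:00–17:45.
Sven free within 08:30–18:00: 08:30–10:45, 12:15–13:00, 15:00–15:45.
Rania free within 08:30–18:00: 09:00–09:15, 10:00–10:30, 12:30–14:30, 15:15–16:30.
Grace ∩ Carlos: 08:45–09:00, 09:15–10:45, 11:15–11:45, 14:00–18:00.
Grace ∩ Carlos ∩ Noor: 08:45–09:00, 09:15–10:45, 11:15–11:45, 15:00–15:30, 16:00–17:45.
Grace ∩ Carlos ∩ Noor ∩ Sven: 08:45–09:00, 09:15–10:45, 15:00–15:30.
Grace ∩ Carlos ∩ Noor ∩ Sven ∩ Rania: 10:00–10:30, 15:15–15:30.
Grace ∩ Carlos ∩ Noor ∩ Sven ∩ Rania ∩ Kira: 10:00–10:30, 15:15–15:30.
Restricted to 09:45–16:30: 10:00–10:30, 15:15–15:30.
Common window lengths: 30, 15 min; longest is 30.

30 minutes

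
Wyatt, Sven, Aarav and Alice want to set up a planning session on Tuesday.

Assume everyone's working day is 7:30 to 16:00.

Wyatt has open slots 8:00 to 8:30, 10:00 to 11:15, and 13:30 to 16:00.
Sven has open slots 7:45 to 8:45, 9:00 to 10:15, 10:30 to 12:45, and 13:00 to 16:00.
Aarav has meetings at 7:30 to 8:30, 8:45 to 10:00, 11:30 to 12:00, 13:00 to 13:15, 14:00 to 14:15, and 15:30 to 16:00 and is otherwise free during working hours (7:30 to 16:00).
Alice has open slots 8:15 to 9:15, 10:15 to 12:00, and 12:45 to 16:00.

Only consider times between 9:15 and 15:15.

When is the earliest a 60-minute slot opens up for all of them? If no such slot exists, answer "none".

Aarav free within 07:30–16:00: 08:30–08:45, 10:00–11:30, 12:00–13:00, 13:15–14:00, 14:15–15:30.
Wyatt ∩ Sven: 08:00–08:30, 10:00–10:15, 10:30–11:15, 13:30–16:00.
Wyatt ∩ Sven ∩ Aarav: 10:00–10:15, 10:30–11:15, 13:30–14:00, 14:15–15:30.
Wyatt ∩ Sven ∩ Aarav ∩ Alice: 10:30–11:15, 13:30–14:00, 14:15–15:30.
Restricted to 09:15–15:15: 10:30–11:15, 13:30–14:00, 14:15–15:15.
Windows ≥ 60 min: 14:15–15:15.
Earliest such window starts at 14:15.

14:15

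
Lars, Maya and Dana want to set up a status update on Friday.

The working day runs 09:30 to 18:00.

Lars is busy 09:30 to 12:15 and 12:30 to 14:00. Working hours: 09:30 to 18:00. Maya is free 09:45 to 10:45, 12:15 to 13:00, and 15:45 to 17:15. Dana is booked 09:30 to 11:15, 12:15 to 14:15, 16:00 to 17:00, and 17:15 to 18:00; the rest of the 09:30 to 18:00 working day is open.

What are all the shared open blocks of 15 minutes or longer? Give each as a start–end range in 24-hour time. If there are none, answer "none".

Lars free within 09:30–18:00: 12:15–12:30, 14:00–18:00.
Dana free within 09:30–18:00: 11:15–12:15, 14:15–16:00, 17:00–17:15.
Lars ∩ Maya: 12:15–12:30, 15:45–17:15.
Lars ∩ Maya ∩ Dana: 15:45–16:00, 17:00–17:15.
Windows ≥ 15 min: 15:45–16:00, 17:00–17:15.

15:45–16:00, 17:00–17:15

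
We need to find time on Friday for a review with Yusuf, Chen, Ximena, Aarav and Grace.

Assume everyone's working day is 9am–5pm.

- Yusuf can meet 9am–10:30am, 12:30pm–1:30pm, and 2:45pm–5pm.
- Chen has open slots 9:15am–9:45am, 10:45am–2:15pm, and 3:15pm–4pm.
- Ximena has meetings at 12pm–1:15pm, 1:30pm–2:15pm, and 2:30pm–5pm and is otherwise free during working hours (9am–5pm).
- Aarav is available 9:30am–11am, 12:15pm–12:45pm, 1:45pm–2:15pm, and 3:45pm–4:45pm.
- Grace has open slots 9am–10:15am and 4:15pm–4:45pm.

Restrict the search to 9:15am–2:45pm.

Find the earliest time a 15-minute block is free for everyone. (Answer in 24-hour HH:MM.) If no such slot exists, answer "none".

09:30

Ximena free within 09:00–17:00: 09:00–12:00, 13:15–13:30, 14:15–14:30.
Yusuf ∩ Chen: 09:15–09:45, 12:30–13:30, 15:15–16:00.
Yusuf ∩ Chen ∩ Ximena: 09:15–09:45, 13:15–13:30.
Yusuf ∩ Chen ∩ Ximena ∩ Aarav: 09:30–09:45.
Yusuf ∩ Chen ∩ Ximena ∩ Aarav ∩ Grace: 09:30–09:45.
Restricted to 09:15–14:45: 09:30–09:45.
Windows ≥ 15 min: 09:30–09:45.
Earliest such window starts at 09:30.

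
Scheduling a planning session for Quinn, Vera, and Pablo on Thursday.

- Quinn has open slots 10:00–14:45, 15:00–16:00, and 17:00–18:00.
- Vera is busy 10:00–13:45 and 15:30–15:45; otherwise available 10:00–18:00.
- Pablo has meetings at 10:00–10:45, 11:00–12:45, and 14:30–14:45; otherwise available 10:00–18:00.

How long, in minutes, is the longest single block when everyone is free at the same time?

Vera free within 10:00–18:00: 13:45–15:30, 15:45–18:00.
Pablo free within 10:00–18:00: 10:45–11:00, 12:45–14:30, 14:45–18:00.
Quinn ∩ Vera: 13:45–14:45, 15:00–15:30, 15:45–16:00, 17:00–18:00.
Quinn ∩ Vera ∩ Pablo: 13:45–14:30, 15:00–15:30, 15:45–16:00, 17:00–18:00.
Common window lengths: 45, 30, 15, 60 min; longest is 60.

60 minutes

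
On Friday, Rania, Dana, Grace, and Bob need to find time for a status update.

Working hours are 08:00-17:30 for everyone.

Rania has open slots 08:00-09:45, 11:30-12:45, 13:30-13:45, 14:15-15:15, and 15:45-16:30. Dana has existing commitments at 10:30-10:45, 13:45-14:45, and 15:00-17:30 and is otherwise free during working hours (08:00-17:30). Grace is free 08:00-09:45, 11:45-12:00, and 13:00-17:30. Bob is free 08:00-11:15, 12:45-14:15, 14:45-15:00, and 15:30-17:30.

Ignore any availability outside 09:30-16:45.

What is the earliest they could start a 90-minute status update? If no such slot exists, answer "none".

Dana free within 08:00–17:30: 08:00–10:30, 10:45–13:45, 14:45–15:00.
Rania ∩ Dana: 08:00–09:45, 11:30–12:45, 13:30–13:45, 14:45–15:00.
Rania ∩ Dana ∩ Grace: 08:00–09:45, 11:45–12:00, 13:30–13:45, 14:45–15:00.
Rania ∩ Dana ∩ Grace ∩ Bob: 08:00–09:45, 13:30–13:45, 14:45–15:00.
Restricted to 09:30–16:45: 09:30–09:45, 13:30–13:45, 14:45–15:00.
Windows ≥ 90 min: (none).

none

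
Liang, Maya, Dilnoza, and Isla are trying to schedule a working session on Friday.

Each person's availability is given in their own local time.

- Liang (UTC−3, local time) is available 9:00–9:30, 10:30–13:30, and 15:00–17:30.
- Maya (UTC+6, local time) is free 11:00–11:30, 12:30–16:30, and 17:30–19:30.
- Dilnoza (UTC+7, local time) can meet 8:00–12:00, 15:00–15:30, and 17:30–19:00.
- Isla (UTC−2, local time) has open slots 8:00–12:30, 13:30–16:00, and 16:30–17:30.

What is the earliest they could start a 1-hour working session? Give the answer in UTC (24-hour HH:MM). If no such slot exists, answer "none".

none

Liang → UTC: 12:00–12:30, 13:30–16:30, 18:00–20:30.
Maya → UTC: 05:00–05:30, 06:30–10:30, 11:30–13:30.
Dilnoza → UTC: 01:00–05:00, 08:00–08:30, 10:30–12:00.
Isla → UTC: 10:00–14:30, 15:30–18:00, 18:30–19:30.
Liang ∩ Maya: 12:00–12:30.
Liang ∩ Maya ∩ Dilnoza: (none).
Liang ∩ Maya ∩ Dilnoza ∩ Isla: (none).
Windows ≥ 60 min: (none).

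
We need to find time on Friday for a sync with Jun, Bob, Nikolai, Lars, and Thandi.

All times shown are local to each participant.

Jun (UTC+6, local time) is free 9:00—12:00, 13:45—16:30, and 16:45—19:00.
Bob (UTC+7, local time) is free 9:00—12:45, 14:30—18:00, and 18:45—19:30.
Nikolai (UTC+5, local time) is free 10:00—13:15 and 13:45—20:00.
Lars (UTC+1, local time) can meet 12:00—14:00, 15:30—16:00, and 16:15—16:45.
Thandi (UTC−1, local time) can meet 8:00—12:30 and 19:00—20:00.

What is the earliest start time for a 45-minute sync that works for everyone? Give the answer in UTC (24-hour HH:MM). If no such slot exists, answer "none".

11:45

Jun → UTC: 03:00–06:00, 07:45–10:30, 10:45–13:00.
Bob → UTC: 02:00–05:45, 07:30–11:00, 11:45–12:30.
Nikolai → UTC: 05:00–08:15, 08:45–15:00.
Lars → UTC: 11:00–13:00, 14:30–15:00, 15:15–15:45.
Thandi → UTC: 09:00–13:30, 20:00–21:00.
Jun ∩ Bob: 03:00–05:45, 07:45–10:30, 10:45–11:00, 11:45–12:30.
Jun ∩ Bob ∩ Nikolai: 05:00–05:45, 07:45–08:15, 08:45–10:30, 10:45–11:00, 11:45–12:30.
Jun ∩ Bob ∩ Nikolai ∩ Lars: 11:45–12:30.
Jun ∩ Bob ∩ Nikolai ∩ Lars ∩ Thandi: 11:45–12:30.
Windows ≥ 45 min: 11:45–12:30.
Earliest such window starts at 11:45.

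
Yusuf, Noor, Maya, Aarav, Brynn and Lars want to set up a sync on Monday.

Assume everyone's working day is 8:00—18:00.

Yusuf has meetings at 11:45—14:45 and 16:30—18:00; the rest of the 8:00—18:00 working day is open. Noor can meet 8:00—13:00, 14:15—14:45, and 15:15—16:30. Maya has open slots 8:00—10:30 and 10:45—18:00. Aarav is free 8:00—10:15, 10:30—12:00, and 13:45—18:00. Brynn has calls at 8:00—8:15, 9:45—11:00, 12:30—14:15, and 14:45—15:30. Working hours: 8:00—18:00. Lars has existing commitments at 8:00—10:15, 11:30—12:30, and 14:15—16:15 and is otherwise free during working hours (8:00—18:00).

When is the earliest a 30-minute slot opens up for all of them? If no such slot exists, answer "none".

11:00

Yusuf free within 08:00–18:00: 08:00–11:45, 14:45–16:30.
Brynn free within 08:00–18:00: 08:15–09:45, 11:00–12:30, 14:15–14:45, 15:30–18:00.
Lars free within 08:00–18:00: 10:15–11:30, 12:30–14:15, 16:15–18:00.
Yusuf ∩ Noor: 08:00–11:45, 15:15–16:30.
Yusuf ∩ Noor ∩ Maya: 08:00–10:30, 10:45–11:45, 15:15–16:30.
Yusuf ∩ Noor ∩ Maya ∩ Aarav: 08:00–10:15, 10:45–11:45, 15:15–16:30.
Yusuf ∩ Noor ∩ Maya ∩ Aarav ∩ Brynn: 08:15–09:45, 11:00–11:45, 15:30–16:30.
Yusuf ∩ Noor ∩ Maya ∩ Aarav ∩ Brynn ∩ Lars: 11:00–11:30, 16:15–16:30.
Windows ≥ 30 min: 11:00–11:30.
Earliest such window starts at 11:00.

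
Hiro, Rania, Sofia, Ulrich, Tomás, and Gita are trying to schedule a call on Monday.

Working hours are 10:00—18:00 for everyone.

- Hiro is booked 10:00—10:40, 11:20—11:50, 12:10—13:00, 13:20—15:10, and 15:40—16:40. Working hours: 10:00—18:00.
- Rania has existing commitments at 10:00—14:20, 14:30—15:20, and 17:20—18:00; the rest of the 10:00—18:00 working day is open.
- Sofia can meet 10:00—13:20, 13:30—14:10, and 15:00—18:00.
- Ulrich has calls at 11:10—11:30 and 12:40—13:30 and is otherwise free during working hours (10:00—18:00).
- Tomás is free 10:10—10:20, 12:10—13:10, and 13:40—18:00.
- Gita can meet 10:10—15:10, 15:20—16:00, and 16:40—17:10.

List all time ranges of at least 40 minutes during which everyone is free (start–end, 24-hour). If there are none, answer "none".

Hiro free within 10:00–18:00: 10:40–11:20, 11:50–12:10, 13:00–13:20, 15:10–15:40, 16:40–18:00.
Rania free within 10:00–18:00: 14:20–14:30, 15:20–17:20.
Ulrich free within 10:00–18:00: 10:00–11:10, 11:30–12:40, 13:30–18:00.
Hiro ∩ Rania: 15:20–15:40, 16:40–17:20.
Hiro ∩ Rania ∩ Sofia: 15:20–15:40, 16:40–17:20.
Hiro ∩ Rania ∩ Sofia ∩ Ulrich: 15:20–15:40, 16:40–17:20.
Hiro ∩ Rania ∩ Sofia ∩ Ulrich ∩ Tomás: 15:20–15:40, 16:40–17:20.
Hiro ∩ Rania ∩ Sofia ∩ Ulrich ∩ Tomás ∩ Gita: 15:20–15:40, 16:40–17:10.
Windows ≥ 40 min: (none).

none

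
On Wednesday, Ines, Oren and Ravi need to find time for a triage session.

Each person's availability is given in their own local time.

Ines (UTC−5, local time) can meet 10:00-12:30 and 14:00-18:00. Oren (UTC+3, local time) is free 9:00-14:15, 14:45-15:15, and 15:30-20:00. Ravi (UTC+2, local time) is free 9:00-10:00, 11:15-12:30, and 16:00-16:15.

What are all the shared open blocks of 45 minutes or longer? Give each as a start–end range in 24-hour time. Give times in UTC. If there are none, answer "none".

none

Ines → UTC: 15:00–17:30, 19:00–23:00.
Oren → UTC: 06:00–11:15, 11:45–12:15, 12:30–17:00.
Ravi → UTC: 07:00–08:00, 09:15–10:30, 14:00–14:15.
Ines ∩ Oren: 15:00–17:00.
Ines ∩ Oren ∩ Ravi: (none).
Windows ≥ 45 min: (none).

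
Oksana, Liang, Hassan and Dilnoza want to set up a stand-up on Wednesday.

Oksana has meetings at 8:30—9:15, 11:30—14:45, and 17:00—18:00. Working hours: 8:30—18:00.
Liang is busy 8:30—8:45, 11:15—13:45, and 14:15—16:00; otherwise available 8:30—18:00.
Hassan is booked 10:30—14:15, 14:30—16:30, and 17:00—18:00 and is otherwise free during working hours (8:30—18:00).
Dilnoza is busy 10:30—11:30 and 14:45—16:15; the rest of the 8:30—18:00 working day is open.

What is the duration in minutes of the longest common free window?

Oksana free within 08:30–18:00: 09:15–11:30, 14:45–17:00.
Liang free within 08:30–18:00: 08:45–11:15, 13:45–14:15, 16:00–18:00.
Hassan free within 08:30–18:00: 08:30–10:30, 14:15–14:30, 16:30–17:00.
Dilnoza free within 08:30–18:00: 08:30–10:30, 11:30–14:45, 16:15–18:00.
Oksana ∩ Liang: 09:15–11:15, 16:00–17:00.
Oksana ∩ Liang ∩ Hassan: 09:15–10:30, 16:30–17:00.
Oksana ∩ Liang ∩ Hassan ∩ Dilnoza: 09:15–10:30, 16:30–17:00.
Common window lengths: 75, 30 min; longest is 75.

75 minutes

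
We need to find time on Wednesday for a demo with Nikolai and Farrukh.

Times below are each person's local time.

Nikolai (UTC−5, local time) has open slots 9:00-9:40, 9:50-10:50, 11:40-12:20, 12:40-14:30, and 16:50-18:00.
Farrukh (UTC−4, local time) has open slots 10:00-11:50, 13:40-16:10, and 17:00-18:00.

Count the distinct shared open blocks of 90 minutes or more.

1

Nikolai → UTC: 14:00–14:40, 14:50–15:50, 16:40–17:20, 17:40–19:30, 21:50–23:00.
Farrukh → UTC: 14:00–15:50, 17:40–20:10, 21:00–22:00.
Nikolai ∩ Farrukh: 14:00–14:40, 14:50–15:50, 17:40–19:30, 21:50–22:00.
Windows ≥ 90 min: 17:40–19:30.
That's 1 window.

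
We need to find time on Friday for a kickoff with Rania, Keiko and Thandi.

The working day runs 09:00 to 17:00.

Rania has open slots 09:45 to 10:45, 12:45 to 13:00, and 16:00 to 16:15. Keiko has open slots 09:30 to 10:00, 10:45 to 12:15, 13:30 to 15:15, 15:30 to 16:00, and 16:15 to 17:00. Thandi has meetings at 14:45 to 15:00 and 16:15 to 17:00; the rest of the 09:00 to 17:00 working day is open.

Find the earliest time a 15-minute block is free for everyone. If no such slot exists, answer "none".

09:45

Thandi free within 09:00–17:00: 09:00–14:45, 15:00–16:15.
Rania ∩ Keiko: 09:45–10:00.
Rania ∩ Keiko ∩ Thandi: 09:45–10:00.
Windows ≥ 15 min: 09:45–10:00.
Earliest such window starts at 09:45.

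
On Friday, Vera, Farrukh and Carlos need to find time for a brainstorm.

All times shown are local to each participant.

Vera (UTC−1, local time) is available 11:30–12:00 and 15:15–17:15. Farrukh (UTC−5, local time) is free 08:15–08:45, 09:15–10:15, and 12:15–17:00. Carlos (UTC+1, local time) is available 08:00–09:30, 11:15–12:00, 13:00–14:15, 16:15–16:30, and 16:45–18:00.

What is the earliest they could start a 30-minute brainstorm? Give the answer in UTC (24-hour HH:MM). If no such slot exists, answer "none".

none

Vera → UTC: 12:30–13:00, 16:15–18:15.
Farrukh → UTC: 13:15–13:45, 14:15–15:15, 17:15–22:00.
Carlos → UTC: 07:00–08:30, 10:15–11:00, 12:00–13:15, 15:15–15:30, 15:45–17:00.
Vera ∩ Farrukh: 17:15–18:15.
Vera ∩ Farrukh ∩ Carlos: (none).
Windows ≥ 30 min: (none).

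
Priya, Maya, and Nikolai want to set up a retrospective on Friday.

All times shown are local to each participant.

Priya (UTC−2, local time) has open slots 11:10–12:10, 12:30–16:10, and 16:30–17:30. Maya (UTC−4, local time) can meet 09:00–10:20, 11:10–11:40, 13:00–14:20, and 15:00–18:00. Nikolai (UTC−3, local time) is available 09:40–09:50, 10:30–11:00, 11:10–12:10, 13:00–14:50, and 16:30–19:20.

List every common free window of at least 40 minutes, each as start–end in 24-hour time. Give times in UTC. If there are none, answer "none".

17:00–17:50

Priya → UTC: 13:10–14:10, 14:30–18:10, 18:30–19:30.
Maya → UTC: 13:00–14:20, 15:10–15:40, 17:00–18:20, 19:00–22:00.
Nikolai → UTC: 12:40–12:50, 13:30–14:00, 14:10–15:10, 16:00–17:50, 19:30–22:20.
Priya ∩ Maya: 13:10–14:10, 15:10–15:40, 17:00–18:10, 19:00–19:30.
Priya ∩ Maya ∩ Nikolai: 13:30–14:00, 17:00–17:50.
Windows ≥ 40 min: 17:00–17:50.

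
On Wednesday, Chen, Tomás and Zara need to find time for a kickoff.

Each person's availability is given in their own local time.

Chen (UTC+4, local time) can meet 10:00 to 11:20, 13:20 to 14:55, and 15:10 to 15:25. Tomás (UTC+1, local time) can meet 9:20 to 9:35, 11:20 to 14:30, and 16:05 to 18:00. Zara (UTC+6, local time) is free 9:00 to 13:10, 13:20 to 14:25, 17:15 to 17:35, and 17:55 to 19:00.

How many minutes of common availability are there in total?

Chen → UTC: 06:00–07:20, 09:20–10:55, 11:10–11:25.
Tomás → UTC: 08:20–08:35, 10:20–13:30, 15:05–17:00.
Zara → UTC: 03:00–07:10, 07:20–08:25, 11:15–11:35, 11:55–13:00.
Chen ∩ Tomás: 10:20–10:55, 11:10–11:25.
Chen ∩ Tomás ∩ Zara: 11:15–11:25.
Total common minutes: 10.

10 minutes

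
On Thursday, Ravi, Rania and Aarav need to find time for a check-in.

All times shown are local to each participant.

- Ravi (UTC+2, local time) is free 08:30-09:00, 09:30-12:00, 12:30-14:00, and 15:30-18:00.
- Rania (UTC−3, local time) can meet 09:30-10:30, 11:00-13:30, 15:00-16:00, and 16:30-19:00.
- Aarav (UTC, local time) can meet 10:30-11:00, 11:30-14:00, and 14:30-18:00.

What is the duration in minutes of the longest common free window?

Ravi → UTC: 06:30–07:00, 07:30–10:00, 10:30–12:00, 13:30–16:00.
Rania → UTC: 12:30–13:30, 14:00–16:30, 18:00–19:00, 19:30–22:00.
Aarav → UTC: 10:30–11:00, 11:30–14:00, 14:30–18:00.
Ravi ∩ Rania: 14:00–16:00.
Ravi ∩ Rania ∩ Aarav: 14:30–16:00.
Single common window of 90 minutes.

90 minutes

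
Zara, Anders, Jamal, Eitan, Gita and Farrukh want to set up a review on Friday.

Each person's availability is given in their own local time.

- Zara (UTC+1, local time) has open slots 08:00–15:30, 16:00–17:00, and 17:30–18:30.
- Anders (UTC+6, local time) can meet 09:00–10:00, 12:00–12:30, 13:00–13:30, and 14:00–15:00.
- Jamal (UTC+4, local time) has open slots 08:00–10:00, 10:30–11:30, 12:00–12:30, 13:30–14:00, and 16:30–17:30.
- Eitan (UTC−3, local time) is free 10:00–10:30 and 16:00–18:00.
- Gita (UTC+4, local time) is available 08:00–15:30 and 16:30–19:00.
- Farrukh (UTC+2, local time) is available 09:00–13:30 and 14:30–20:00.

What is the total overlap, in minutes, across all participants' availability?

0 minutes

Zara → UTC: 07:00–14:30, 15:00–16:00, 16:30–17:30.
Anders → UTC: 03:00–04:00, 06:00–06:30, 07:00–07:30, 08:00–09:00.
Jamal → UTC: 04:00–06:00, 06:30–07:30, 08:00–08:30, 09:30–10:00, 12:30–13:30.
Eitan → UTC: 13:00–13:30, 19:00–21:00.
Gita → UTC: 04:00–11:30, 12:30–15:00.
Farrukh → UTC: 07:00–11:30, 12:30–18:00.
Zara ∩ Anders: 07:00–07:30, 08:00–09:00.
Zara ∩ Anders ∩ Jamal: 07:00–07:30, 08:00–08:30.
Zara ∩ Anders ∩ Jamal ∩ Eitan: (none).
Zara ∩ Anders ∩ Jamal ∩ Eitan ∩ Gita: (none).
Zara ∩ Anders ∩ Jamal ∩ Eitan ∩ Gita ∩ Farrukh: (none).
Total common minutes: 0.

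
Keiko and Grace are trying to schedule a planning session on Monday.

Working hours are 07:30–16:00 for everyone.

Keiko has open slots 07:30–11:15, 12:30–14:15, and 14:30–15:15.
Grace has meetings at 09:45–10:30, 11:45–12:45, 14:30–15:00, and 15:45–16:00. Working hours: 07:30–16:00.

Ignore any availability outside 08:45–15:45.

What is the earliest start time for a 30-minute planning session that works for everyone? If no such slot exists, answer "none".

Grace free within 07:30–16:00: 07:30–09:45, 10:30–11:45, 12:45–14:30, 15:00–15:45.
Keiko ∩ Grace: 07:30–09:45, 10:30–11:15, 12:45–14:15, 15:00–15:15.
Restricted to 08:45–15:45: 08:45–09:45, 10:30–11:15, 12:45–14:15, 15:00–15:15.
Windows ≥ 30 min: 08:45–09:45, 10:30–11:15, 12:45–14:15.
Earliest such window starts at 08:45.

08:45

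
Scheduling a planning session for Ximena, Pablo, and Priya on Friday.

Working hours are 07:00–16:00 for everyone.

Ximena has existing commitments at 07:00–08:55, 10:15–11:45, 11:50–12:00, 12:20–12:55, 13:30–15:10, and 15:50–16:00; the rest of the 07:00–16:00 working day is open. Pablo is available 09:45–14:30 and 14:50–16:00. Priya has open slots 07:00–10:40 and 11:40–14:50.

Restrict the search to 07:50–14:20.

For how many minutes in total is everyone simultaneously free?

Ximena free within 07:00–16:00: 08:55–10:15, 11:45–11:50, 12:00–12:20, 12:55–13:30, 15:10–15:50.
Ximena ∩ Pablo: 09:45–10:15, 11:45–11:50, 12:00–12:20, 12:55–13:30, 15:10–15:50.
Ximena ∩ Pablo ∩ Priya: 09:45–10:15, 11:45–11:50, 12:00–12:20, 12:55–13:30.
Restricted to 07:50–14:20: 09:45–10:15, 11:45–11:50, 12:00–12:20, 12:55–13:30.
Total common minutes: 30 + 5 + 20 + 35 = 90.

90 minutes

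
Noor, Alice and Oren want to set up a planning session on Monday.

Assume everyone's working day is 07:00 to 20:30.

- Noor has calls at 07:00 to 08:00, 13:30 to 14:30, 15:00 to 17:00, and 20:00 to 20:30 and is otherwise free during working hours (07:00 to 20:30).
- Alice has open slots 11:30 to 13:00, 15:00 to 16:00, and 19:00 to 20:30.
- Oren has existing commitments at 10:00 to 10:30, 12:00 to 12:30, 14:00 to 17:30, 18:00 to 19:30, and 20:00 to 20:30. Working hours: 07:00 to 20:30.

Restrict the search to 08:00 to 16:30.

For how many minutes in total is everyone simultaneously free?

60 minutes

Noor free within 07:00–20:30: 08:00–13:30, 14:30–15:00, 17:00–20:00.
Oren free within 07:00–20:30: 07:00–10:00, 10:30–12:00, 12:30–14:00, 17:30–18:00, 19:30–20:00.
Noor ∩ Alice: 11:30–13:00, 19:00–20:00.
Noor ∩ Alice ∩ Oren: 11:30–12:00, 12:30–13:00, 19:30–20:00.
Restricted to 08:00–16:30: 11:30–12:00, 12:30–13:00.
Total common minutes: 30 + 30 = 60.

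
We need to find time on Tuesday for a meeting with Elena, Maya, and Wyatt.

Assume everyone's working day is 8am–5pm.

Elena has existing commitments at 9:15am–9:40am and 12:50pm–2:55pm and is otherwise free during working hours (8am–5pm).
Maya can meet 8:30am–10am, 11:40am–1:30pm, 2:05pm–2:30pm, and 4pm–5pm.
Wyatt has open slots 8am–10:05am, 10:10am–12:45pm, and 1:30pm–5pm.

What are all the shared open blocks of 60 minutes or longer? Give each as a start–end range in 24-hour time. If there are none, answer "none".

Elena free within 08:00–17:00: 08:00–09:15, 09:40–12:50, 14:55–17:00.
Elena ∩ Maya: 08:30–09:15, 09:40–10:00, 11:40–12:50, 16:00–17:00.
Elena ∩ Maya ∩ Wyatt: 08:30–09:15, 09:40–10:00, 11:40–12:45, 16:00–17:00.
Windows ≥ 60 min: 11:40–12:45, 16:00–17:00.

11:40–12:45, 16:00–17:00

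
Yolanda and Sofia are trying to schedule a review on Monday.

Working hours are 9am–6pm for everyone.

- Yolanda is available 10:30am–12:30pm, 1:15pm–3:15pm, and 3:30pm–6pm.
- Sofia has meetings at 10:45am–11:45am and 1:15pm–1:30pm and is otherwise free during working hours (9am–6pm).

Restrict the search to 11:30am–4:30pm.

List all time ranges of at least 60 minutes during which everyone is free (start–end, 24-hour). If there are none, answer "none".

Sofia free within 09:00–18:00: 09:00–10:45, 11:45–13:15, 13:30–18:00.
Yolanda ∩ Sofia: 10:30–10:45, 11:45–12:30, 13:30–15:15, 15:30–18:00.
Restricted to 11:30–16:30: 11:45–12:30, 13:30–15:15, 15:30–16:30.
Windows ≥ 60 min: 13:30–15:15, 15:30–16:30.

13:30–15:15, 15:30–16:30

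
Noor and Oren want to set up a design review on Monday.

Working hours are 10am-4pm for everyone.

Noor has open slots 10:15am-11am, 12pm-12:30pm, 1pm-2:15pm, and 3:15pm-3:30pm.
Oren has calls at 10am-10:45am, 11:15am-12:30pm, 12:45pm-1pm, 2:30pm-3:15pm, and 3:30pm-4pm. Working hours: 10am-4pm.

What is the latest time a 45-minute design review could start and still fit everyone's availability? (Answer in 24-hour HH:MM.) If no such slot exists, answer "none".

Oren free within 10:00–16:00: 10:45–11:15, 12:30–12:45, 13:00–14:30, 15:15–15:30.
Noor ∩ Oren: 10:45–11:00, 13:00–14:15, 15:15–15:30.
Windows ≥ 45 min: 13:00–14:15.
Latest start in the last window 13:00–14:15 is 14:15 − 45 min = 13:30.

13:30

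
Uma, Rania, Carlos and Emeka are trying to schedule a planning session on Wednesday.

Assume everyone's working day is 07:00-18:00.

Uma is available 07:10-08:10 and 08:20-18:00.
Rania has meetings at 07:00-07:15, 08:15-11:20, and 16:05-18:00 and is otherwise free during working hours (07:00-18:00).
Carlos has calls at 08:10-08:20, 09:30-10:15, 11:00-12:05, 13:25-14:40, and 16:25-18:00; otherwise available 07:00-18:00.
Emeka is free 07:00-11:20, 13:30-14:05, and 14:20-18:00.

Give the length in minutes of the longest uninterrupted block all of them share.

Rania free within 07:00–18:00: 07:15–08:15, 11:20–16:05.
Carlos free within 07:00–18:00: 07:00–08:10, 08:20–09:30, 10:15–11:00, 12:05–13:25, 14:40–16:25.
Uma ∩ Rania: 07:15–08:10, 11:20–16:05.
Uma ∩ Rania ∩ Carlos: 07:15–08:10, 12:05–13:25, 14:40–16:05.
Uma ∩ Rania ∩ Carlos ∩ Emeka: 07:15–08:10, 14:40–16:05.
Common window lengths: 55, 85 min; longest is 85.

85 minutes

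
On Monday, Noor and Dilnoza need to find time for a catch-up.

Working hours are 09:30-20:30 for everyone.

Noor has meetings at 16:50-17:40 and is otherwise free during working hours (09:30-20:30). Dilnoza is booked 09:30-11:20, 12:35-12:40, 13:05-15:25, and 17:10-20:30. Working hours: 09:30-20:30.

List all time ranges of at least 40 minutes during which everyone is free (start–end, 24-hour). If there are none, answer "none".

Noor free within 09:30–20:30: 09:30–16:50, 17:40–20:30.
Dilnoza free within 09:30–20:30: 11:20–12:35, 12:40–13:05, 15:25–17:10.
Noor ∩ Dilnoza: 11:20–12:35, 12:40–13:05, 15:25–16:50.
Windows ≥ 40 min: 11:20–12:35, 15:25–16:50.

11:20–12:35, 15:25–16:50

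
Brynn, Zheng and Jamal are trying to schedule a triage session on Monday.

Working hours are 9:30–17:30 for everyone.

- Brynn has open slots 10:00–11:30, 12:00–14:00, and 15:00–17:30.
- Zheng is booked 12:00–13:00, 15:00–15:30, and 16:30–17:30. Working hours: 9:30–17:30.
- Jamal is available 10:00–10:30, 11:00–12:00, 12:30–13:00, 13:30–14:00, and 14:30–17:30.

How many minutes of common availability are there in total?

150 minutes

Zheng free within 09:30–17:30: 09:30–12:00, 13:00–15:00, 15:30–16:30.
Brynn ∩ Zheng: 10:00–11:30, 13:00–14:00, 15:30–16:30.
Brynn ∩ Zheng ∩ Jamal: 10:00–10:30, 11:00–11:30, 13:30–14:00, 15:30–16:30.
Total common minutes: 30 + 30 + 30 + 60 = 150.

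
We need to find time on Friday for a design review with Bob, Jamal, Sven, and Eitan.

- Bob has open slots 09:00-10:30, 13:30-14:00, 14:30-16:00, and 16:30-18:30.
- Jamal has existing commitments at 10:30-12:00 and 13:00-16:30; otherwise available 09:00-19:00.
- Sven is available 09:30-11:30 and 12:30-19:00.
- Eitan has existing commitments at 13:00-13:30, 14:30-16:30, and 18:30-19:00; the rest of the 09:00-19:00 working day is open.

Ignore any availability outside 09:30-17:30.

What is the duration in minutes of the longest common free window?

60 minutes

Jamal free within 09:00–19:00: 09:00–10:30, 12:00–13:00, 16:30–19:00.
Eitan free within 09:00–19:00: 09:00–13:00, 13:30–14:30, 16:30–18:30.
Bob ∩ Jamal: 09:00–10:30, 16:30–18:30.
Bob ∩ Jamal ∩ Sven: 09:30–10:30, 16:30–18:30.
Bob ∩ Jamal ∩ Sven ∩ Eitan: 09:30–10:30, 16:30–18:30.
Restricted to 09:30–17:30: 09:30–10:30, 16:30–17:30.
Common window lengths: 60, 60 min; longest is 60.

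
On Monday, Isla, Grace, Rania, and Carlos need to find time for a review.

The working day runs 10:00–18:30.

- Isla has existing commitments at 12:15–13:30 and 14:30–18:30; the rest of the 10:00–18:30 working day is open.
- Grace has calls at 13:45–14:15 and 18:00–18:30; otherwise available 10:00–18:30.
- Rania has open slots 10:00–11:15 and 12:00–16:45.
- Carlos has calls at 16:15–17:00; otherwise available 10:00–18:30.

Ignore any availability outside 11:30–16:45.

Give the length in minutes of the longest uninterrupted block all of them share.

15 minutes

Isla free within 10:00–18:30: 10:00–12:15, 13:30–14:30.
Grace free within 10:00–18:30: 10:00–13:45, 14:15–18:00.
Carlos free within 10:00–18:30: 10:00–16:15, 17:00–18:30.
Isla ∩ Grace: 10:00–12:15, 13:30–13:45, 14:15–14:30.
Isla ∩ Grace ∩ Rania: 10:00–11:15, 12:00–12:15, 13:30–13:45, 14:15–14:30.
Isla ∩ Grace ∩ Rania ∩ Carlos: 10:00–11:15, 12:00–12:15, 13:30–13:45, 14:15–14:30.
Restricted to 11:30–16:45: 12:00–12:15, 13:30–13:45, 14:15–14:30.
Common window lengths: 15, 15, 15 min; longest is 15.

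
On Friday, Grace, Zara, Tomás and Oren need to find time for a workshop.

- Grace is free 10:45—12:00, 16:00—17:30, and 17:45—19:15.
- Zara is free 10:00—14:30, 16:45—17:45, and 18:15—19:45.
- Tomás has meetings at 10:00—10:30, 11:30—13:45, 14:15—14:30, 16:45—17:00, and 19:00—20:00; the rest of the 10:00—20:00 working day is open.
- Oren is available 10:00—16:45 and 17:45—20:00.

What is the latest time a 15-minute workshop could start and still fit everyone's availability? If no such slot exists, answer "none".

Tomás free within 10:00–20:00: 10:30–11:30, 13:45–14:15, 14:30–16:45, 17:00–19:00.
Grace ∩ Zara: 10:45–12:00, 16:45–17:30, 18:15–19:15.
Grace ∩ Zara ∩ Tomás: 10:45–11:30, 17:00–17:30, 18:15–19:00.
Grace ∩ Zara ∩ Tomás ∩ Oren: 10:45–11:30, 18:15–19:00.
Windows ≥ 15 min: 10:45–11:30, 18:15–19:00.
Latest start in the last window 18:15–19:00 is 19:00 − 15 min = 18:45.

18:45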